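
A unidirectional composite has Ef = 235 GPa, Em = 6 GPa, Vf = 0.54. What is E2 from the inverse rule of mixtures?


1/E2 = Vf/Ef + (1-Vf)/Em = 0.54/235 + 0.46/6
E2 = 12.66 GPa

12.66 GPa


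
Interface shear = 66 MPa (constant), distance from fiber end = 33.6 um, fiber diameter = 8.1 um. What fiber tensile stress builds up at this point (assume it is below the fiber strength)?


Force balance: sigma_f * (pi*d^2/4) = tau * (pi*d) * x  ->  sigma_f = 4 * tau * x / d
sigma_f = 4 * 66 * 33.6 / 8.1 = 1095.1 MPa

1095.1 MPa


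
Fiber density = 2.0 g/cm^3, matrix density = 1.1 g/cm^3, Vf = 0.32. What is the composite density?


rho_c = rho_f*Vf + rho_m*(1-Vf) = 2.0*0.32 + 1.1*0.68 = 1.388 g/cm^3

1.388 g/cm^3


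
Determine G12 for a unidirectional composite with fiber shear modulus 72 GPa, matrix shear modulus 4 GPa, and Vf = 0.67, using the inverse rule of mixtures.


1/G12 = Vf/Gf + (1-Vf)/Gm = 0.67/72 + 0.33/4
G12 = 10.89 GPa

10.89 GPa


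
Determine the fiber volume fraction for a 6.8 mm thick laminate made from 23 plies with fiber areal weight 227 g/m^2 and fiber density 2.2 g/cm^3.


Vf = n * FAW / (rho_f * h * 1000) = 23 * 227 / (2.2 * 6.8 * 1000) = 0.349

0.349


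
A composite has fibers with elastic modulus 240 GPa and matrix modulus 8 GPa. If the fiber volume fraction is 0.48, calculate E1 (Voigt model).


E1 = Ef*Vf + Em*(1-Vf) = 240*0.48 + 8*0.52 = 119.36 GPa

119.36 GPa


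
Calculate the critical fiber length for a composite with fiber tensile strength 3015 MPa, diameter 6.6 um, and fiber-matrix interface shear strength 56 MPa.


Lc = sigma_f * d / (2 * tau_i) = 3015 * 6.6 / (2 * 56) = 177.7 um

177.7 um


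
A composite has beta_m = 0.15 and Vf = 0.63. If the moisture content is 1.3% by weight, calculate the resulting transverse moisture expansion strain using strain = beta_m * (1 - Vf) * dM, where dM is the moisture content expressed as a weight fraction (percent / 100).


dM = 1.3/100 = 0.013
strain = beta_m * (1-Vf) * dM = 0.15 * 0.37 * 0.013 = 0.0007215

0.0007215


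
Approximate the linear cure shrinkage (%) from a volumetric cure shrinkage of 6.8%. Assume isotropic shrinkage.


Linear shrinkage ≈ vol_shrink/3 = 6.8/3 = 2.267%

2.267%


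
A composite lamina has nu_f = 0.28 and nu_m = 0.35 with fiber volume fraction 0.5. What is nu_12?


nu_12 = nu_f*Vf + nu_m*(1-Vf) = 0.28*0.5 + 0.35*0.5 = 0.315

0.315


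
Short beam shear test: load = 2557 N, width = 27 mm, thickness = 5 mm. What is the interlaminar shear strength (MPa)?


ILSS = 3F/(4bh) = 3*2557/(4*27*5) = 14.21 MPa

14.21 MPa


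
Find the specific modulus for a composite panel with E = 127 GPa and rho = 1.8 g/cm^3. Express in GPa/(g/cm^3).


Specific stiffness = E/rho = 127/1.8 = 70.6 GPa/(g/cm^3)

70.6 GPa/(g/cm^3)


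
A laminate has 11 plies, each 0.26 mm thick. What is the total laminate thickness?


h = n * t_ply = 11 * 0.26 = 2.86 mm

2.86 mm


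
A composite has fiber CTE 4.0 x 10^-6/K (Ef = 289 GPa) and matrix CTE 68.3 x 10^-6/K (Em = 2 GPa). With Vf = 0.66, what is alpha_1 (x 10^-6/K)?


E1 = Ef*Vf + Em*(1-Vf) = 191.42
alpha_1 = (alpha_f*Ef*Vf + alpha_m*Em*(1-Vf))/E1 = 4.23 x 10^-6/K

4.23 x 10^-6/K


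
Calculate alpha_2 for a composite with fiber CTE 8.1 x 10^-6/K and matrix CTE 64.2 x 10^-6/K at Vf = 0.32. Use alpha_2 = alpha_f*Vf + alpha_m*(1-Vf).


alpha_2 = alpha_f*Vf + alpha_m*(1-Vf) = 8.1*0.32 + 64.2*0.68 = 46.2 x 10^-6/K

46.2 x 10^-6/K


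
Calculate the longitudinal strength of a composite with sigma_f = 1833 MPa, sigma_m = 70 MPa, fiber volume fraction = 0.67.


sigma_1 = sigma_f*Vf + sigma_m*(1-Vf) = 1833*0.67 + 70*0.33 = 1251.2 MPa

1251.2 MPa


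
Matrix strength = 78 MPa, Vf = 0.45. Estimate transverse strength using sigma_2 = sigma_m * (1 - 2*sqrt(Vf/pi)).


factor = 1 - 2*sqrt(0.45/pi) = 0.2431
sigma_2 = 78 * 0.2431 = 18.96 MPa

18.96 MPa


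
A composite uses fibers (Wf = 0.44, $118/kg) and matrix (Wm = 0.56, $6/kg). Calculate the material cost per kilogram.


Cost = cost_f*Wf + cost_m*Wm = 118*0.44 + 6*0.56 = $55.28/kg

$55.28/kg


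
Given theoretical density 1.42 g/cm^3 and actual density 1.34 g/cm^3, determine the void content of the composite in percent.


Void% = (rho_theo - rho_actual)/rho_theo * 100 = (1.42 - 1.34)/1.42 * 100 = 5.63%

5.63%


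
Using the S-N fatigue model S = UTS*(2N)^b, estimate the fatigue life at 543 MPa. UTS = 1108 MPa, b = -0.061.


N = 0.5 * (S/UTS)^(1/b) = 0.5 * (543/1108)^(1/-0.061) = 59796.2278 cycles

59796.2278 cycles


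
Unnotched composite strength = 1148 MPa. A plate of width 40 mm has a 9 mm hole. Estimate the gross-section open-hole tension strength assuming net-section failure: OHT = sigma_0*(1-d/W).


OHT = sigma_0*(1-d/W) = 1148*(1-9/40) = 889.7 MPa

889.7 MPa


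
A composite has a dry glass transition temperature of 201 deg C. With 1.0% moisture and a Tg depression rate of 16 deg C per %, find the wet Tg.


Tg_wet = Tg_dry - k*moisture = 201 - 16*1.0 = 185.0 deg C

185.0 deg C


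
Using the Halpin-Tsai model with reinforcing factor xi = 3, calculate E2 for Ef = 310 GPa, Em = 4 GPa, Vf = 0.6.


eta = (Ef/Em - 1)/(Ef/Em + xi) = (77.5 - 1)/(77.5 + 3) = 0.9503
E2 = Em*(1+xi*eta*Vf)/(1-eta*Vf) = 25.23 GPa

25.23 GPa


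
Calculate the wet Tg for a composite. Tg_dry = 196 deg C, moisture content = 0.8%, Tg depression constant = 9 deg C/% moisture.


Tg_wet = Tg_dry - k*moisture = 196 - 9*0.8 = 188.8 deg C

188.8 deg C


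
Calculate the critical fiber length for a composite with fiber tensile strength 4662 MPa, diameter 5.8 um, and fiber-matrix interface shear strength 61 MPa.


Lc = sigma_f * d / (2 * tau_i) = 4662 * 5.8 / (2 * 61) = 221.6 um

221.6 um


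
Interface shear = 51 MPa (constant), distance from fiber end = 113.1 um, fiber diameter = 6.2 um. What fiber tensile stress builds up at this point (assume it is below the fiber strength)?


Force balance: sigma_f * (pi*d^2/4) = tau * (pi*d) * x  ->  sigma_f = 4 * tau * x / d
sigma_f = 4 * 51 * 113.1 / 6.2 = 3721.4 MPa

3721.4 MPa


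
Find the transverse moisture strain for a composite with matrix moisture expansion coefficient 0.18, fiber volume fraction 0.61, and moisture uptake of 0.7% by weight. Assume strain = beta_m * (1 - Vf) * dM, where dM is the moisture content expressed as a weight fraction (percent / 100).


dM = 0.7/100 = 0.007
strain = beta_m * (1-Vf) * dM = 0.18 * 0.39 * 0.007 = 0.0004914

0.0004914


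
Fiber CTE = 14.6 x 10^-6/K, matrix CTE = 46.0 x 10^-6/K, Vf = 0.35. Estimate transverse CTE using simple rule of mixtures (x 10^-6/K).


alpha_2 = alpha_f*Vf + alpha_m*(1-Vf) = 14.6*0.35 + 46.0*0.65 = 35.0 x 10^-6/K

35.0 x 10^-6/K


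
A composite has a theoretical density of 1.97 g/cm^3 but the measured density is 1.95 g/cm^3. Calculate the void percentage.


Void% = (rho_theo - rho_actual)/rho_theo * 100 = (1.97 - 1.95)/1.97 * 100 = 1.02%

1.02%


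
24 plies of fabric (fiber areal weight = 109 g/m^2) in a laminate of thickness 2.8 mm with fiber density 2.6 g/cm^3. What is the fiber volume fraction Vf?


Vf = n * FAW / (rho_f * h * 1000) = 24 * 109 / (2.6 * 2.8 * 1000) = 0.3593

0.3593


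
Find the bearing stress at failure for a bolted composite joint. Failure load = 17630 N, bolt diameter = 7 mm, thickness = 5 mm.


sigma_br = F/(d*h) = 17630/(7*5) = 503.7 MPa

503.7 MPa


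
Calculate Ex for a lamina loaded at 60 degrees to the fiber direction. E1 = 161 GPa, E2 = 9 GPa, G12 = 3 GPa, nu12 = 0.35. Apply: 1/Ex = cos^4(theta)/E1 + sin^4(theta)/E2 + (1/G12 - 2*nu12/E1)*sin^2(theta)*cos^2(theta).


cos^4(60) = 0.0625, sin^4(60) = 0.5625, sin^2(60)*cos^2(60) = 0.1875
1/G12 - 2*nu12/E1 = 1/3 - 2*0.35/161 = 0.328986 GPa^-1
1/Ex = 0.0625/161 + 0.5625/9 + 0.328986*0.1875 = 0.124573 GPa^-1
Ex = 8.03 GPa

8.03 GPa


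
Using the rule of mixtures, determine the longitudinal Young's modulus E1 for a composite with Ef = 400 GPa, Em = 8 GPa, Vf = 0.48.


E1 = Ef*Vf + Em*(1-Vf) = 400*0.48 + 8*0.52 = 196.16 GPa

196.16 GPa


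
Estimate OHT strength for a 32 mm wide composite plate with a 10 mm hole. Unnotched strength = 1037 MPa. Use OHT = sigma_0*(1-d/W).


OHT = sigma_0*(1-d/W) = 1037*(1-10/32) = 712.9 MPa

712.9 MPa


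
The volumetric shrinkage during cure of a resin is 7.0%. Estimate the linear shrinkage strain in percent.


Linear shrinkage ≈ vol_shrink/3 = 7.0/3 = 2.333%

2.333%


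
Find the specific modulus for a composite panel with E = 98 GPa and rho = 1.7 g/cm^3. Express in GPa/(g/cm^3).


Specific stiffness = E/rho = 98/1.7 = 57.6 GPa/(g/cm^3)

57.6 GPa/(g/cm^3)


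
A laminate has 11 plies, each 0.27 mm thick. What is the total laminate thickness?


h = n * t_ply = 11 * 0.27 = 2.97 mm

2.97 mm


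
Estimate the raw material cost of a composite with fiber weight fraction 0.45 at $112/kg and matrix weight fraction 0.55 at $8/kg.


Cost = cost_f*Wf + cost_m*Wm = 112*0.45 + 8*0.55 = $54.8/kg

$54.8/kg


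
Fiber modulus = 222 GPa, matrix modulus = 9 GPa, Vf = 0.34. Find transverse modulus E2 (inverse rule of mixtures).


1/E2 = Vf/Ef + (1-Vf)/Em = 0.34/222 + 0.66/9
E2 = 13.36 GPa

13.36 GPa


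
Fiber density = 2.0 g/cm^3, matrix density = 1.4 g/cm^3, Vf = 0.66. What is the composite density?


rho_c = rho_f*Vf + rho_m*(1-Vf) = 2.0*0.66 + 1.4*0.34 = 1.796 g/cm^3

1.796 g/cm^3


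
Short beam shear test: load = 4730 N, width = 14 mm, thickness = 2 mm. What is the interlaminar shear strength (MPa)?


ILSS = 3F/(4bh) = 3*4730/(4*14*2) = 126.7 MPa

126.7 MPa


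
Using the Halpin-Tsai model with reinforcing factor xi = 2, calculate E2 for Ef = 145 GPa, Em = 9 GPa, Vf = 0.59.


eta = (Ef/Em - 1)/(Ef/Em + xi) = (16.1111 - 1)/(16.1111 + 2) = 0.8344
E2 = Em*(1+xi*eta*Vf)/(1-eta*Vf) = 35.18 GPa

35.18 GPa


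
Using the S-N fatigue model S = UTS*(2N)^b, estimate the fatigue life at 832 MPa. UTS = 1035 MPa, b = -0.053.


N = 0.5 * (S/UTS)^(1/b) = 0.5 * (832/1035)^(1/-0.053) = 30.7589 cycles

30.7589 cycles


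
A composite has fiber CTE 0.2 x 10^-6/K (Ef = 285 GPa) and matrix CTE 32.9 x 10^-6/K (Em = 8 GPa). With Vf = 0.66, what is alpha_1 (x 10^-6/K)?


E1 = Ef*Vf + Em*(1-Vf) = 190.82
alpha_1 = (alpha_f*Ef*Vf + alpha_m*Em*(1-Vf))/E1 = 0.67 x 10^-6/K

0.67 x 10^-6/K


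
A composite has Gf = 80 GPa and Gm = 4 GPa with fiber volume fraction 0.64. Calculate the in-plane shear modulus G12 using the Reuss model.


1/G12 = Vf/Gf + (1-Vf)/Gm = 0.64/80 + 0.36/4
G12 = 10.2 GPa

10.2 GPa


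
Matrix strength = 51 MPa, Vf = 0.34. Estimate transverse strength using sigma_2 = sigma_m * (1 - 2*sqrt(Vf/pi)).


factor = 1 - 2*sqrt(0.34/pi) = 0.342
sigma_2 = 51 * 0.342 = 17.44 MPa

17.44 MPa


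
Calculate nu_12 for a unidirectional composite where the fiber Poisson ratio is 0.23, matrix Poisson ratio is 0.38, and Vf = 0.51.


nu_12 = nu_f*Vf + nu_m*(1-Vf) = 0.23*0.51 + 0.38*0.49 = 0.3035

0.3035


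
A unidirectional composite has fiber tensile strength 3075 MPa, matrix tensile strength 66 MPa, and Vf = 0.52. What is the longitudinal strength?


sigma_1 = sigma_f*Vf + sigma_m*(1-Vf) = 3075*0.52 + 66*0.48 = 1630.7 MPa

1630.7 MPa


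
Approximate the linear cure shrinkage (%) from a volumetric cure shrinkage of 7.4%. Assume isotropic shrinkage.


Linear shrinkage ≈ vol_shrink/3 = 7.4/3 = 2.467%

2.467%


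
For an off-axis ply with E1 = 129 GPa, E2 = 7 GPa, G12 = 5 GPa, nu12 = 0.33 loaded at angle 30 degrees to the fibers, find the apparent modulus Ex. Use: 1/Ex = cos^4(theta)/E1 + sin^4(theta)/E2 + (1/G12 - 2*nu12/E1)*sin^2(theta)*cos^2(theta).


cos^4(30) = 0.5625, sin^4(30) = 0.0625, sin^2(30)*cos^2(30) = 0.1875
1/G12 - 2*nu12/E1 = 1/5 - 2*0.33/129 = 0.194884 GPa^-1
1/Ex = 0.5625/129 + 0.0625/7 + 0.194884*0.1875 = 0.0498297 GPa^-1
Ex = 20.07 GPa

20.07 GPa


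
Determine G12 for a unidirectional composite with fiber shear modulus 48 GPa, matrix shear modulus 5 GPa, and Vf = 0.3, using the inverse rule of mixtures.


1/G12 = Vf/Gf + (1-Vf)/Gm = 0.3/48 + 0.7/5
G12 = 6.84 GPa

6.84 GPa


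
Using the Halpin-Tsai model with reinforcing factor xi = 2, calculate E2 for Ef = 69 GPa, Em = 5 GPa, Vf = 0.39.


eta = (Ef/Em - 1)/(Ef/Em + xi) = (13.8 - 1)/(13.8 + 2) = 0.8101
E2 = Em*(1+xi*eta*Vf)/(1-eta*Vf) = 11.93 GPa

11.93 GPa


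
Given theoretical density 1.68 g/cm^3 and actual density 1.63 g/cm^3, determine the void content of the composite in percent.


Void% = (rho_theo - rho_actual)/rho_theo * 100 = (1.68 - 1.63)/1.68 * 100 = 2.98%

2.98%


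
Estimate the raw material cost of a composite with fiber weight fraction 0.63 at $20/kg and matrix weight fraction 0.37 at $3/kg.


Cost = cost_f*Wf + cost_m*Wm = 20*0.63 + 3*0.37 = $13.71/kg

$13.71/kg


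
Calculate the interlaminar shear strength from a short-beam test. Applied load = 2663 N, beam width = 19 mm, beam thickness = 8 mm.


ILSS = 3F/(4bh) = 3*2663/(4*19*8) = 13.14 MPa

13.14 MPa


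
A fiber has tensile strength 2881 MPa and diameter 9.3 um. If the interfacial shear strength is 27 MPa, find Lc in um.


Lc = sigma_f * d / (2 * tau_i) = 2881 * 9.3 / (2 * 27) = 496.2 um

496.2 um


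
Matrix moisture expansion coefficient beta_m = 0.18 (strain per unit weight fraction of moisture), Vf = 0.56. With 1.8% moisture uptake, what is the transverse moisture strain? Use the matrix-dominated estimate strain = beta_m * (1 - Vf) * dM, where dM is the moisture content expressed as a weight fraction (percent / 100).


dM = 1.8/100 = 0.018
strain = beta_m * (1-Vf) * dM = 0.18 * 0.44 * 0.018 = 0.0014256

0.0014256


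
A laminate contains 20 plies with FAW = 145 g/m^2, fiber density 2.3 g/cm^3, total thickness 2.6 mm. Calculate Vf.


Vf = n * FAW / (rho_f * h * 1000) = 20 * 145 / (2.3 * 2.6 * 1000) = 0.4849

0.4849


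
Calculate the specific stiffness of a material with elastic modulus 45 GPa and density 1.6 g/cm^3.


Specific stiffness = E/rho = 45/1.6 = 28.1 GPa/(g/cm^3)

28.1 GPa/(g/cm^3)


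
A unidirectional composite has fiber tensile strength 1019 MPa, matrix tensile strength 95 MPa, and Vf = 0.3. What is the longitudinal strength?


sigma_1 = sigma_f*Vf + sigma_m*(1-Vf) = 1019*0.3 + 95*0.7 = 372.2 MPa

372.2 MPa


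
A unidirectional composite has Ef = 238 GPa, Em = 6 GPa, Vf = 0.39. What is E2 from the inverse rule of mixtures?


1/E2 = Vf/Ef + (1-Vf)/Em = 0.39/238 + 0.61/6
E2 = 9.68 GPa

9.68 GPa


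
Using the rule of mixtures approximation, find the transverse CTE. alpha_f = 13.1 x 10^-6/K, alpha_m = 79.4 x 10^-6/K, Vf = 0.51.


alpha_2 = alpha_f*Vf + alpha_m*(1-Vf) = 13.1*0.51 + 79.4*0.49 = 45.6 x 10^-6/K

45.6 x 10^-6/K


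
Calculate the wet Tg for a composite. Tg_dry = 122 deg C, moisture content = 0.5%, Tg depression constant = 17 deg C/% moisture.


Tg_wet = Tg_dry - k*moisture = 122 - 17*0.5 = 113.5 deg C

113.5 deg C


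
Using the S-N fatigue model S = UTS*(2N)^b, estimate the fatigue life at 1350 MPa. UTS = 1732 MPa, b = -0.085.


N = 0.5 * (S/UTS)^(1/b) = 0.5 * (1350/1732)^(1/-0.085) = 9.3773 cycles

9.3773 cycles


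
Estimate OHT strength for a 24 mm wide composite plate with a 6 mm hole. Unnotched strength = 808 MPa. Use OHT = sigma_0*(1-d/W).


OHT = sigma_0*(1-d/W) = 808*(1-6/24) = 606.0 MPa

606.0 MPa


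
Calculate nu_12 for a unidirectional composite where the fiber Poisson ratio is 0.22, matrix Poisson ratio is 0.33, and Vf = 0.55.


nu_12 = nu_f*Vf + nu_m*(1-Vf) = 0.22*0.55 + 0.33*0.45 = 0.2695

0.2695


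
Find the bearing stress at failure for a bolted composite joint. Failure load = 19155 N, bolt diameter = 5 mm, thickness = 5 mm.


sigma_br = F/(d*h) = 19155/(5*5) = 766.2 MPa

766.2 MPa


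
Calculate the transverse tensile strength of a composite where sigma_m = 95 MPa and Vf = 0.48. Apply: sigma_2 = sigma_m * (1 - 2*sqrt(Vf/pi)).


factor = 1 - 2*sqrt(0.48/pi) = 0.2182
sigma_2 = 95 * 0.2182 = 20.73 MPa

20.73 MPa


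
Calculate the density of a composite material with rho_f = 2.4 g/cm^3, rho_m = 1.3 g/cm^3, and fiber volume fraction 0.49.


rho_c = rho_f*Vf + rho_m*(1-Vf) = 2.4*0.49 + 1.3*0.51 = 1.839 g/cm^3

1.839 g/cm^3


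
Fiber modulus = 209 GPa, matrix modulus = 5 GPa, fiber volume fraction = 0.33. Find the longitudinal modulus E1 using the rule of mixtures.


E1 = Ef*Vf + Em*(1-Vf) = 209*0.33 + 5*0.67 = 72.32 GPa

72.32 GPa


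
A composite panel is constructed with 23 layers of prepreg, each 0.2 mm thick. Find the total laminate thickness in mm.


h = n * t_ply = 23 * 0.2 = 4.6 mm

4.6 mm


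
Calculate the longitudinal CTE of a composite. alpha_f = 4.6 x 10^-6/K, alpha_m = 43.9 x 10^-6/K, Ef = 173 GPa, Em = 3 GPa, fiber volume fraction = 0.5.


E1 = Ef*Vf + Em*(1-Vf) = 88.0
alpha_1 = (alpha_f*Ef*Vf + alpha_m*Em*(1-Vf))/E1 = 5.27 x 10^-6/K

5.27 x 10^-6/K


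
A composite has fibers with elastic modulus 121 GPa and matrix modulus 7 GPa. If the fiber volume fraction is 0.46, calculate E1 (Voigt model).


E1 = Ef*Vf + Em*(1-Vf) = 121*0.46 + 7*0.54 = 59.44 GPa

59.44 GPa


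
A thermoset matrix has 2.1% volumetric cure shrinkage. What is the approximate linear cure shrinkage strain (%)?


Linear shrinkage ≈ vol_shrink/3 = 2.1/3 = 0.7%

0.7%


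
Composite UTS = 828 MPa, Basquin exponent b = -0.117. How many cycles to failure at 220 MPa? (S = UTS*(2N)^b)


N = 0.5 * (S/UTS)^(1/b) = 0.5 * (220/828)^(1/-0.117) = 41561.7245 cycles

41561.7245 cycles


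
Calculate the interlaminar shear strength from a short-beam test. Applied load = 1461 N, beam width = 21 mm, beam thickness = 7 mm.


ILSS = 3F/(4bh) = 3*1461/(4*21*7) = 7.45 MPa

7.45 MPa


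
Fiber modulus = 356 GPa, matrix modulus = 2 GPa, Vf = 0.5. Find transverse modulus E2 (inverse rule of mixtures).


1/E2 = Vf/Ef + (1-Vf)/Em = 0.5/356 + 0.5/2
E2 = 3.98 GPa

3.98 GPa


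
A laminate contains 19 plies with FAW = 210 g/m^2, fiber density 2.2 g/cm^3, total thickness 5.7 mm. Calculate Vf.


Vf = n * FAW / (rho_f * h * 1000) = 19 * 210 / (2.2 * 5.7 * 1000) = 0.3182

0.3182


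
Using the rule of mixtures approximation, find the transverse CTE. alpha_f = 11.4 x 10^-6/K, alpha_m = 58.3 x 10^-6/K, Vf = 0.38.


alpha_2 = alpha_f*Vf + alpha_m*(1-Vf) = 11.4*0.38 + 58.3*0.62 = 40.5 x 10^-6/K

40.5 x 10^-6/K


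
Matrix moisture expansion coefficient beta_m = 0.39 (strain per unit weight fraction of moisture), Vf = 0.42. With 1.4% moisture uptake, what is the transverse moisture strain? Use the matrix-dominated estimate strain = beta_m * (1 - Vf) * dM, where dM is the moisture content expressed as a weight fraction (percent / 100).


dM = 1.4/100 = 0.014
strain = beta_m * (1-Vf) * dM = 0.39 * 0.58 * 0.014 = 0.0031668

0.0031668


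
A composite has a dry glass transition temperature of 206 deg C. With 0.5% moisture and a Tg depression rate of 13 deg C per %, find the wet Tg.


Tg_wet = Tg_dry - k*moisture = 206 - 13*0.5 = 199.5 deg C

199.5 deg C


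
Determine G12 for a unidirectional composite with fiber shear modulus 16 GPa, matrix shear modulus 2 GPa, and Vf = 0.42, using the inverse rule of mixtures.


1/G12 = Vf/Gf + (1-Vf)/Gm = 0.42/16 + 0.58/2
G12 = 3.16 GPa

3.16 GPa


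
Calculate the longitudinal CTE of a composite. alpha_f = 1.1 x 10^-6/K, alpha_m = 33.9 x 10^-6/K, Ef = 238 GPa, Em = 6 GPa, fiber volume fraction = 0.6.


E1 = Ef*Vf + Em*(1-Vf) = 145.2
alpha_1 = (alpha_f*Ef*Vf + alpha_m*Em*(1-Vf))/E1 = 1.64 x 10^-6/K

1.64 x 10^-6/K


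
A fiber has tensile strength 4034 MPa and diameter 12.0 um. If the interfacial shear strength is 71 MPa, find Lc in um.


Lc = sigma_f * d / (2 * tau_i) = 4034 * 12.0 / (2 * 71) = 340.9 um

340.9 um


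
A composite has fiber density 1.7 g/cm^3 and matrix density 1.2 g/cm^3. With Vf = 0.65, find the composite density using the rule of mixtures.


rho_c = rho_f*Vf + rho_m*(1-Vf) = 1.7*0.65 + 1.2*0.35 = 1.525 g/cm^3

1.525 g/cm^3


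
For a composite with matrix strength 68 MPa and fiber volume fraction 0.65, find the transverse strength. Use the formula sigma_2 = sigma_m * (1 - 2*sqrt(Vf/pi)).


factor = 1 - 2*sqrt(0.65/pi) = 0.0903
sigma_2 = 68 * 0.0903 = 6.14 MPa

6.14 MPa


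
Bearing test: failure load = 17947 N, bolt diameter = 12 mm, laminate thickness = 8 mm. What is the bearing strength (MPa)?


sigma_br = F/(d*h) = 17947/(12*8) = 186.9 MPa

186.9 MPa


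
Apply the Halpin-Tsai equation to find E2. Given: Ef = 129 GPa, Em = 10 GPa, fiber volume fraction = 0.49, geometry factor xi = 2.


eta = (Ef/Em - 1)/(Ef/Em + xi) = (12.9 - 1)/(12.9 + 2) = 0.7987
E2 = Em*(1+xi*eta*Vf)/(1-eta*Vf) = 29.29 GPa

29.29 GPa


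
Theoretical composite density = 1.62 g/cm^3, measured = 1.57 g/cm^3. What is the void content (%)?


Void% = (rho_theo - rho_actual)/rho_theo * 100 = (1.62 - 1.57)/1.62 * 100 = 3.09%

3.09%


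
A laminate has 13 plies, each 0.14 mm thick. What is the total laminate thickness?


h = n * t_ply = 13 * 0.14 = 1.82 mm

1.82 mm


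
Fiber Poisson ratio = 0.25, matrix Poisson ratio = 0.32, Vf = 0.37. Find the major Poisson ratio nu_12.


nu_12 = nu_f*Vf + nu_m*(1-Vf) = 0.25*0.37 + 0.32*0.63 = 0.2941

0.2941


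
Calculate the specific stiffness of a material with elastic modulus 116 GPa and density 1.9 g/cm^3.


Specific stiffness = E/rho = 116/1.9 = 61.1 GPa/(g/cm^3)

61.1 GPa/(g/cm^3)


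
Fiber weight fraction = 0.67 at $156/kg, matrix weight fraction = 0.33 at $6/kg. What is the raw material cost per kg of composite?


Cost = cost_f*Wf + cost_m*Wm = 156*0.67 + 6*0.33 = $106.5/kg

$106.5/kg


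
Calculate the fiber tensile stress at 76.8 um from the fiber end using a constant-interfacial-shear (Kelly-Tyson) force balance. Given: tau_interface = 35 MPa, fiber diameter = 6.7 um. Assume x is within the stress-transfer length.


Force balance: sigma_f * (pi*d^2/4) = tau * (pi*d) * x  ->  sigma_f = 4 * tau * x / d
sigma_f = 4 * 35 * 76.8 / 6.7 = 1604.8 MPa

1604.8 MPa


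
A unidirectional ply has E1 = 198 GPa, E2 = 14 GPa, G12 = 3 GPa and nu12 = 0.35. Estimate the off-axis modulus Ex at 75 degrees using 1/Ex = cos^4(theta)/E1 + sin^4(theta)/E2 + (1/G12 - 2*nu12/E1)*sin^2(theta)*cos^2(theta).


cos^4(75) = 0.004487, sin^4(75) = 0.870513, sin^2(75)*cos^2(75) = 0.0625
1/G12 - 2*nu12/E1 = 1/3 - 2*0.35/198 = 0.329798 GPa^-1
1/Ex = 0.004487/198 + 0.870513/14 + 0.329798*0.0625 = 0.0828145 GPa^-1
Ex = 12.08 GPa

12.08 GPa


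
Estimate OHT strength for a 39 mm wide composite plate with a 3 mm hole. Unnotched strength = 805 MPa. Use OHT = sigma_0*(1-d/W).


OHT = sigma_0*(1-d/W) = 805*(1-3/39) = 743.1 MPa

743.1 MPa


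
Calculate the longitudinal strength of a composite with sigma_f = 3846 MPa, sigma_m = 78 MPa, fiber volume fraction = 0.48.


sigma_1 = sigma_f*Vf + sigma_m*(1-Vf) = 3846*0.48 + 78*0.52 = 1886.6 MPa

1886.6 MPa


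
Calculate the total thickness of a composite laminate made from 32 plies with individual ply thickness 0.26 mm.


h = n * t_ply = 32 * 0.26 = 8.32 mm

8.32 mm


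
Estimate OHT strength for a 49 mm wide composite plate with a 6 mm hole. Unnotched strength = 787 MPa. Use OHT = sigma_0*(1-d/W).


OHT = sigma_0*(1-d/W) = 787*(1-6/49) = 690.6 MPa

690.6 MPa


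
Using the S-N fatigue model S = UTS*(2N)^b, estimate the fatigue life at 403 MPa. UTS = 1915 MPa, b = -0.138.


N = 0.5 * (S/UTS)^(1/b) = 0.5 * (403/1915)^(1/-0.138) = 40158.7011 cycles

40158.7011 cycles


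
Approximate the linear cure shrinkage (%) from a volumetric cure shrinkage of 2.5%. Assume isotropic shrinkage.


Linear shrinkage ≈ vol_shrink/3 = 2.5/3 = 0.833%

0.833%


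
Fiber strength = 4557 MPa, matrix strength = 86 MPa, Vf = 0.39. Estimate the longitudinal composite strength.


sigma_1 = sigma_f*Vf + sigma_m*(1-Vf) = 4557*0.39 + 86*0.61 = 1829.7 MPa

1829.7 MPa


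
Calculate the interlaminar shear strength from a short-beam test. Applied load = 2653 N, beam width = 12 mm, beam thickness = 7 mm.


ILSS = 3F/(4bh) = 3*2653/(4*12*7) = 23.69 MPa

23.69 MPa


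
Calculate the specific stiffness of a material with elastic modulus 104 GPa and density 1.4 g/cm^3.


Specific stiffness = E/rho = 104/1.4 = 74.3 GPa/(g/cm^3)

74.3 GPa/(g/cm^3)


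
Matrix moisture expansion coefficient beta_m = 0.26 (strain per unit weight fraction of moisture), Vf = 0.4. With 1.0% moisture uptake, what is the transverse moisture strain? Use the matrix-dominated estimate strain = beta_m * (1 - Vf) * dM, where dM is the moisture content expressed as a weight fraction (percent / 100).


dM = 1.0/100 = 0.01
strain = beta_m * (1-Vf) * dM = 0.26 * 0.6 * 0.01 = 0.00156

0.00156


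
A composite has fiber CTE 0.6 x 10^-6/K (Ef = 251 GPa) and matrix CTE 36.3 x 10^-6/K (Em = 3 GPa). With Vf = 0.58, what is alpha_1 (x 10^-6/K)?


E1 = Ef*Vf + Em*(1-Vf) = 146.84
alpha_1 = (alpha_f*Ef*Vf + alpha_m*Em*(1-Vf))/E1 = 0.91 x 10^-6/K

0.91 x 10^-6/K


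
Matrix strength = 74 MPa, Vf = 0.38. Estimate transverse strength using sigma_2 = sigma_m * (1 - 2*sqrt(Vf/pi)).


factor = 1 - 2*sqrt(0.38/pi) = 0.3044
sigma_2 = 74 * 0.3044 = 22.53 MPa

22.53 MPa


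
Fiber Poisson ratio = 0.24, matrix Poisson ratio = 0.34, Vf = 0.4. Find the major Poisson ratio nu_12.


nu_12 = nu_f*Vf + nu_m*(1-Vf) = 0.24*0.4 + 0.34*0.6 = 0.3

0.3


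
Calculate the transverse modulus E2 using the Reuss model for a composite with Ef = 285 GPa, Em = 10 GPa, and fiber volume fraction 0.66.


1/E2 = Vf/Ef + (1-Vf)/Em = 0.66/285 + 0.34/10
E2 = 27.54 GPa

27.54 GPa


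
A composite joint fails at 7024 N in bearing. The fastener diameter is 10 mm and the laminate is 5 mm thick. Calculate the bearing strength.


sigma_br = F/(d*h) = 7024/(10*5) = 140.5 MPa

140.5 MPa


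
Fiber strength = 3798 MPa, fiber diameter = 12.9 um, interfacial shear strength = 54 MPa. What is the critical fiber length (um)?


Lc = sigma_f * d / (2 * tau_i) = 3798 * 12.9 / (2 * 54) = 453.7 um

453.7 um


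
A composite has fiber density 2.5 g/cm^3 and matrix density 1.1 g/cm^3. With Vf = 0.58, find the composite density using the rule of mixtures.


rho_c = rho_f*Vf + rho_m*(1-Vf) = 2.5*0.58 + 1.1*0.42 = 1.912 g/cm^3

1.912 g/cm^3


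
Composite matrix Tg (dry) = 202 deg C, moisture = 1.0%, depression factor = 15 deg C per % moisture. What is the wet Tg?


Tg_wet = Tg_dry - k*moisture = 202 - 15*1.0 = 187.0 deg C

187.0 deg C


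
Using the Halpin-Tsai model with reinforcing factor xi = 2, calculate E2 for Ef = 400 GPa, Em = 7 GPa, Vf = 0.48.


eta = (Ef/Em - 1)/(Ef/Em + xi) = (57.1429 - 1)/(57.1429 + 2) = 0.9493
E2 = Em*(1+xi*eta*Vf)/(1-eta*Vf) = 24.58 GPa

24.58 GPa


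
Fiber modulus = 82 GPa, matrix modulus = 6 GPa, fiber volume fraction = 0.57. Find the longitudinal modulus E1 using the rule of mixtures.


E1 = Ef*Vf + Em*(1-Vf) = 82*0.57 + 6*0.43 = 49.32 GPa

49.32 GPa


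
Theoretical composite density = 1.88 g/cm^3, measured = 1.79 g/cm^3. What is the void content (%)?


Void% = (rho_theo - rho_actual)/rho_theo * 100 = (1.88 - 1.79)/1.88 * 100 = 4.79%

4.79%


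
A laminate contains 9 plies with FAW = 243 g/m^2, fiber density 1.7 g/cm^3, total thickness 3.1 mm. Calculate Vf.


Vf = n * FAW / (rho_f * h * 1000) = 9 * 243 / (1.7 * 3.1 * 1000) = 0.415

0.415


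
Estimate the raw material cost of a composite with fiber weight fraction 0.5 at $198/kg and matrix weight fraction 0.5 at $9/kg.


Cost = cost_f*Wf + cost_m*Wm = 198*0.5 + 9*0.5 = $103.5/kg

$103.5/kg


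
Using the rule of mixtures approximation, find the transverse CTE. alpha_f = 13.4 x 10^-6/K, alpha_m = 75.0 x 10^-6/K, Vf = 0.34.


alpha_2 = alpha_f*Vf + alpha_m*(1-Vf) = 13.4*0.34 + 75.0*0.66 = 54.1 x 10^-6/K

54.1 x 10^-6/K


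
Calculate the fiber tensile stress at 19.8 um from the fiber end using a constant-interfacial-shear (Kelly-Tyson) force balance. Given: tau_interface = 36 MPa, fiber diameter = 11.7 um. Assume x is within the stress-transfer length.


Force balance: sigma_f * (pi*d^2/4) = tau * (pi*d) * x  ->  sigma_f = 4 * tau * x / d
sigma_f = 4 * 36 * 19.8 / 11.7 = 243.7 MPa

243.7 MPa


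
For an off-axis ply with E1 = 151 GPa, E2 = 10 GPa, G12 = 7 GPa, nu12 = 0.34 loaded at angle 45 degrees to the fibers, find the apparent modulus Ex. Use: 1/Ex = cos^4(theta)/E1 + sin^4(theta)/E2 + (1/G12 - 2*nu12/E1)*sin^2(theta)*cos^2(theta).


cos^4(45) = 0.25, sin^4(45) = 0.25, sin^2(45)*cos^2(45) = 0.25
1/G12 - 2*nu12/E1 = 1/7 - 2*0.34/151 = 0.138354 GPa^-1
1/Ex = 0.25/151 + 0.25/10 + 0.138354*0.25 = 0.0612441 GPa^-1
Ex = 16.33 GPa

16.33 GPa


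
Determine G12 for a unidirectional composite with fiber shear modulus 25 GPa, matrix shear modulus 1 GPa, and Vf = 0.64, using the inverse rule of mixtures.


1/G12 = Vf/Gf + (1-Vf)/Gm = 0.64/25 + 0.36/1
G12 = 2.59 GPa

2.59 GPa


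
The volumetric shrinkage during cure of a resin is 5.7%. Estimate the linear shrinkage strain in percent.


Linear shrinkage ≈ vol_shrink/3 = 5.7/3 = 1.9%

1.9%


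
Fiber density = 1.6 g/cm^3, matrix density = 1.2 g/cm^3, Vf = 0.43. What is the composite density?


rho_c = rho_f*Vf + rho_m*(1-Vf) = 1.6*0.43 + 1.2*0.57 = 1.372 g/cm^3

1.372 g/cm^3


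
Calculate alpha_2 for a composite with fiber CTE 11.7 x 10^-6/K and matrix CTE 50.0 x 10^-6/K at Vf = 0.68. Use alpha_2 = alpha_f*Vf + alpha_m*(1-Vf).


alpha_2 = alpha_f*Vf + alpha_m*(1-Vf) = 11.7*0.68 + 50.0*0.32 = 24.0 x 10^-6/K

24.0 x 10^-6/K


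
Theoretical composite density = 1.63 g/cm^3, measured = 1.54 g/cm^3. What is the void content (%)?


Void% = (rho_theo - rho_actual)/rho_theo * 100 = (1.63 - 1.54)/1.63 * 100 = 5.52%

5.52%


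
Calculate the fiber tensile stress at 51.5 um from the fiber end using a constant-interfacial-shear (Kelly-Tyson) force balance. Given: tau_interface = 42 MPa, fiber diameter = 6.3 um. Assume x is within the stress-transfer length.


Force balance: sigma_f * (pi*d^2/4) = tau * (pi*d) * x  ->  sigma_f = 4 * tau * x / d
sigma_f = 4 * 42 * 51.5 / 6.3 = 1373.3 MPa

1373.3 MPa


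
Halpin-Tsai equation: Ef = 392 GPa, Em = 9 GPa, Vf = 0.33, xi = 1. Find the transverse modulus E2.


eta = (Ef/Em - 1)/(Ef/Em + xi) = (43.5556 - 1)/(43.5556 + 1) = 0.9551
E2 = Em*(1+xi*eta*Vf)/(1-eta*Vf) = 17.28 GPa

17.28 GPa


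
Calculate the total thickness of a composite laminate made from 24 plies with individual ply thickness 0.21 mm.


h = n * t_ply = 24 * 0.21 = 5.04 mm

5.04 mm


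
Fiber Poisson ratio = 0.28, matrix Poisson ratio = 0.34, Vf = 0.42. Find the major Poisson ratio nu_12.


nu_12 = nu_f*Vf + nu_m*(1-Vf) = 0.28*0.42 + 0.34*0.58 = 0.3148

0.3148


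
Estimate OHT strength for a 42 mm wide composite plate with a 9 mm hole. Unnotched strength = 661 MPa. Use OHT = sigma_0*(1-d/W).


OHT = sigma_0*(1-d/W) = 661*(1-9/42) = 519.4 MPa

519.4 MPa


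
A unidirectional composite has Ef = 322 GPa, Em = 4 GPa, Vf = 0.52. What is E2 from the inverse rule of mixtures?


1/E2 = Vf/Ef + (1-Vf)/Em = 0.52/322 + 0.48/4
E2 = 8.22 GPa

8.22 GPa


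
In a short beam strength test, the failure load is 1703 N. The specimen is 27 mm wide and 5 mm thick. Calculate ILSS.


ILSS = 3F/(4bh) = 3*1703/(4*27*5) = 9.46 MPa

9.46 MPa


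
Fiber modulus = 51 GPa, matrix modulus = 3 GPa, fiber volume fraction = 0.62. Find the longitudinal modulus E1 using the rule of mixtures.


E1 = Ef*Vf + Em*(1-Vf) = 51*0.62 + 3*0.38 = 32.76 GPa

32.76 GPa


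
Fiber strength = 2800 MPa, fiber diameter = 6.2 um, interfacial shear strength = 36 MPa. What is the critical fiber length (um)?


Lc = sigma_f * d / (2 * tau_i) = 2800 * 6.2 / (2 * 36) = 241.1 um

241.1 um


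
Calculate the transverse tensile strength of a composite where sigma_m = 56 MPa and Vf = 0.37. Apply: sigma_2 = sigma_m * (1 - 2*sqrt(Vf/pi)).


factor = 1 - 2*sqrt(0.37/pi) = 0.3136
sigma_2 = 56 * 0.3136 = 17.56 MPa

17.56 MPa


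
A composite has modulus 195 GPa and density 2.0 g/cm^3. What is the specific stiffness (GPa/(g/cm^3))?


Specific stiffness = E/rho = 195/2.0 = 97.5 GPa/(g/cm^3)

97.5 GPa/(g/cm^3)


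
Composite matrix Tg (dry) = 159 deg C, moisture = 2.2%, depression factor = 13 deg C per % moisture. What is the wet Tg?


Tg_wet = Tg_dry - k*moisture = 159 - 13*2.2 = 130.4 deg C

130.4 deg C


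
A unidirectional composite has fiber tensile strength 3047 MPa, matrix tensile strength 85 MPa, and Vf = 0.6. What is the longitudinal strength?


sigma_1 = sigma_f*Vf + sigma_m*(1-Vf) = 3047*0.6 + 85*0.4 = 1862.2 MPa

1862.2 MPa


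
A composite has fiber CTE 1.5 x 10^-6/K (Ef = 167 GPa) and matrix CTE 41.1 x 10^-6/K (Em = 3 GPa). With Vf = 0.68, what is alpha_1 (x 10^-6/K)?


E1 = Ef*Vf + Em*(1-Vf) = 114.52
alpha_1 = (alpha_f*Ef*Vf + alpha_m*Em*(1-Vf))/E1 = 1.83 x 10^-6/K

1.83 x 10^-6/K


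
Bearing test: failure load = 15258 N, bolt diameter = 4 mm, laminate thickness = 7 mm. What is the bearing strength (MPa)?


sigma_br = F/(d*h) = 15258/(4*7) = 544.9 MPa

544.9 MPa


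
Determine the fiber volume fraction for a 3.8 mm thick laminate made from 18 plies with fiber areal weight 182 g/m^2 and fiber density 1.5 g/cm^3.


Vf = n * FAW / (rho_f * h * 1000) = 18 * 182 / (1.5 * 3.8 * 1000) = 0.5747

0.5747


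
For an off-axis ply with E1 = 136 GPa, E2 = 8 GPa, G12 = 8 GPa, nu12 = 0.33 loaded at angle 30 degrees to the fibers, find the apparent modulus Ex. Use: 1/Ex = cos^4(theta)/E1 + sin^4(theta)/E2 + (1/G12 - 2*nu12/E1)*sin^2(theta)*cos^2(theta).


cos^4(30) = 0.5625, sin^4(30) = 0.0625, sin^2(30)*cos^2(30) = 0.1875
1/G12 - 2*nu12/E1 = 1/8 - 2*0.33/136 = 0.120147 GPa^-1
1/Ex = 0.5625/136 + 0.0625/8 + 0.120147*0.1875 = 0.0344761 GPa^-1
Ex = 29.01 GPa

29.01 GPa


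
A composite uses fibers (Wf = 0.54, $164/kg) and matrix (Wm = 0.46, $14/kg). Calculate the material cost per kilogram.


Cost = cost_f*Wf + cost_m*Wm = 164*0.54 + 14*0.46 = $95.0/kg

$95.0/kg


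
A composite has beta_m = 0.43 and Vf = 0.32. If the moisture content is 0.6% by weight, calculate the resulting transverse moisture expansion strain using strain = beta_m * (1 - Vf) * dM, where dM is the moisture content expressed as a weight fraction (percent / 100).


dM = 0.6/100 = 0.006
strain = beta_m * (1-Vf) * dM = 0.43 * 0.68 * 0.006 = 0.0017544

0.0017544


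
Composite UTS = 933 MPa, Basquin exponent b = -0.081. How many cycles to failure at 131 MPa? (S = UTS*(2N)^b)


N = 0.5 * (S/UTS)^(1/b) = 0.5 * (131/933)^(1/-0.081) = 1.6789e+10 cycles

1.6789e+10 cycles


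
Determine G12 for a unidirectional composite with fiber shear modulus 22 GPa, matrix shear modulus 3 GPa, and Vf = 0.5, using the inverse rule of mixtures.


1/G12 = Vf/Gf + (1-Vf)/Gm = 0.5/22 + 0.5/3
G12 = 5.28 GPa

5.28 GPa


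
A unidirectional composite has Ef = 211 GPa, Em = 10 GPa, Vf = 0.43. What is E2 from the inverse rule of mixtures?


1/E2 = Vf/Ef + (1-Vf)/Em = 0.43/211 + 0.57/10
E2 = 16.94 GPa

16.94 GPa


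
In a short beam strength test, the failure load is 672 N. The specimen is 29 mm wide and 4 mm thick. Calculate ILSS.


ILSS = 3F/(4bh) = 3*672/(4*29*4) = 4.34 MPa

4.34 MPa


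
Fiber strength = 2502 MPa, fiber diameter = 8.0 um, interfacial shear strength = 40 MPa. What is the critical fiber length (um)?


Lc = sigma_f * d / (2 * tau_i) = 2502 * 8.0 / (2 * 40) = 250.2 um

250.2 um


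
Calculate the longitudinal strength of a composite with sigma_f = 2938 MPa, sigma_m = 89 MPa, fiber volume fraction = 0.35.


sigma_1 = sigma_f*Vf + sigma_m*(1-Vf) = 2938*0.35 + 89*0.65 = 1086.2 MPa

1086.2 MPa


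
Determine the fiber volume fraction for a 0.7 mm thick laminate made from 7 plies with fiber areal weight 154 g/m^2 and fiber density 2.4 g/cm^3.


Vf = n * FAW / (rho_f * h * 1000) = 7 * 154 / (2.4 * 0.7 * 1000) = 0.6417

0.6417


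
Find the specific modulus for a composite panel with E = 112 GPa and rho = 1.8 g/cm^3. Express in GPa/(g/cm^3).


Specific stiffness = E/rho = 112/1.8 = 62.2 GPa/(g/cm^3)

62.2 GPa/(g/cm^3)


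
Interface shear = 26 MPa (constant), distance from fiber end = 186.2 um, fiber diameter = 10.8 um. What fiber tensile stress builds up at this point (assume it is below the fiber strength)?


Force balance: sigma_f * (pi*d^2/4) = tau * (pi*d) * x  ->  sigma_f = 4 * tau * x / d
sigma_f = 4 * 26 * 186.2 / 10.8 = 1793.0 MPa

1793.0 MPa


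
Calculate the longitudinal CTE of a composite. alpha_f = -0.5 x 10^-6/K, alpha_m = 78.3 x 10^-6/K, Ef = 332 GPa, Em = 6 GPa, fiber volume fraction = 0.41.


E1 = Ef*Vf + Em*(1-Vf) = 139.66
alpha_1 = (alpha_f*Ef*Vf + alpha_m*Em*(1-Vf))/E1 = 1.5 x 10^-6/K

1.5 x 10^-6/K


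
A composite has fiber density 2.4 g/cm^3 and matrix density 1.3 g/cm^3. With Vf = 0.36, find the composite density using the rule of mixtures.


rho_c = rho_f*Vf + rho_m*(1-Vf) = 2.4*0.36 + 1.3*0.64 = 1.696 g/cm^3

1.696 g/cm^3


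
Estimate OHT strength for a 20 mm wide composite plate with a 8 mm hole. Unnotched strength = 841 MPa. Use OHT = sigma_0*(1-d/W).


OHT = sigma_0*(1-d/W) = 841*(1-8/20) = 504.6 MPa

504.6 MPa


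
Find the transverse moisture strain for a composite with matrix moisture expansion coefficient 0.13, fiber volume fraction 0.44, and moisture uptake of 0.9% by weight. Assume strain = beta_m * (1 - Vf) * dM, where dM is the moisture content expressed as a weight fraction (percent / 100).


dM = 0.9/100 = 0.009
strain = beta_m * (1-Vf) * dM = 0.13 * 0.56 * 0.009 = 0.0006552

0.0006552


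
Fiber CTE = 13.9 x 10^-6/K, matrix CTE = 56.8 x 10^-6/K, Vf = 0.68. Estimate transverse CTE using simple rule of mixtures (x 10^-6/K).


alpha_2 = alpha_f*Vf + alpha_m*(1-Vf) = 13.9*0.68 + 56.8*0.32 = 27.6 x 10^-6/K

27.6 x 10^-6/K


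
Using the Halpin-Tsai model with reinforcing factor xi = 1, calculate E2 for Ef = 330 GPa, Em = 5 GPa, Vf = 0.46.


eta = (Ef/Em - 1)/(Ef/Em + xi) = (66.0 - 1)/(66.0 + 1) = 0.9701
E2 = Em*(1+xi*eta*Vf)/(1-eta*Vf) = 13.06 GPa

13.06 GPa


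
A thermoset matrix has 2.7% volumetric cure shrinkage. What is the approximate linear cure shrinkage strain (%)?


Linear shrinkage ≈ vol_shrink/3 = 2.7/3 = 0.9%

0.9%


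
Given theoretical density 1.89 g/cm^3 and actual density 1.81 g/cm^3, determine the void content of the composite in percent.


Void% = (rho_theo - rho_actual)/rho_theo * 100 = (1.89 - 1.81)/1.89 * 100 = 4.23%

4.23%


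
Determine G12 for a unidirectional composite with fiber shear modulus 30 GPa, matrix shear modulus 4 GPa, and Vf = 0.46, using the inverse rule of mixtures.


1/G12 = Vf/Gf + (1-Vf)/Gm = 0.46/30 + 0.54/4
G12 = 6.65 GPa

6.65 GPa


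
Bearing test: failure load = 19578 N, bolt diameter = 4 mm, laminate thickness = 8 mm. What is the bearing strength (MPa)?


sigma_br = F/(d*h) = 19578/(4*8) = 611.8 MPa

611.8 MPa


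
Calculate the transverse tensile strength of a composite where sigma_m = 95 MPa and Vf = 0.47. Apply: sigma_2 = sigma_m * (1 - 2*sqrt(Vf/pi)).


factor = 1 - 2*sqrt(0.47/pi) = 0.2264
sigma_2 = 95 * 0.2264 = 21.51 MPa

21.51 MPa


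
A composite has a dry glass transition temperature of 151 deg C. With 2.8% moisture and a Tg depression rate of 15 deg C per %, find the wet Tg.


Tg_wet = Tg_dry - k*moisture = 151 - 15*2.8 = 109.0 deg C

109.0 deg C


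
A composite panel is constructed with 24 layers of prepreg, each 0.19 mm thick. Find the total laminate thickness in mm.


h = n * t_ply = 24 * 0.19 = 4.56 mm

4.56 mm


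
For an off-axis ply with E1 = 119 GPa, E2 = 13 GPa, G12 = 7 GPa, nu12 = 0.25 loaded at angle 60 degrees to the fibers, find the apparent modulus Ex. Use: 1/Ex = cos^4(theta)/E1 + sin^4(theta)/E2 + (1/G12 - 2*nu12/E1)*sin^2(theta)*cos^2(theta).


cos^4(60) = 0.0625, sin^4(60) = 0.5625, sin^2(60)*cos^2(60) = 0.1875
1/G12 - 2*nu12/E1 = 1/7 - 2*0.25/119 = 0.138655 GPa^-1
1/Ex = 0.0625/119 + 0.5625/13 + 0.138655*0.1875 = 0.0697923 GPa^-1
Ex = 14.33 GPa

14.33 GPa
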